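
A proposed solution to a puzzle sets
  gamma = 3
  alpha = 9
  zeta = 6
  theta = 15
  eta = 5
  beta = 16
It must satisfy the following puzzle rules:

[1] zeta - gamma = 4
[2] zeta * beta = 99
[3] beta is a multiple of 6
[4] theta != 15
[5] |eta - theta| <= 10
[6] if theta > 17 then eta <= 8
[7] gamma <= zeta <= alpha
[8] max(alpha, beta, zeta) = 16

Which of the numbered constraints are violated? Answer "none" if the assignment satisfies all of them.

[1] zeta - gamma = 6 - 3 = 3, not 4 — fails.
[2] zeta * beta = 6 * 16 = 96, not 99 — fails.
[3] 16 = 6*2 + 4, so 6 does not divide 16 — fails.
[4] theta = 15, but 15 is required to differ — fails.
[5] |5 - 15| = 10; 10 ≤ 10 — holds.
[6] theta = 15, not > 17; antecedent false, conditional vacuously true — holds.
[7] values 3 <= 6 <= 9 — holds.
[8] max(9, 16, 6) = 16 — holds.

Violated: 1, 2, 3, and 4.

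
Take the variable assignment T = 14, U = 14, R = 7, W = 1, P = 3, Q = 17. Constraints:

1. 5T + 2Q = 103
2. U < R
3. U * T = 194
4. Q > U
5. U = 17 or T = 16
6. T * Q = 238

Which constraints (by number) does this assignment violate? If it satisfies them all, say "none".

Constraints 1, 2, 3, and 5 are violated.

1. 5T + 2Q = 5(14) + 2(17) = 104, not 103  FAIL
2. U = 14, R = 7; 14 ≥ 7 (want <)  FAIL
3. U * T = 14 * 14 = 196, not 194  FAIL
4. Q = 17, U = 14; 17 > 14  OK
5. U = 14 ≠ 17 and T = 14 ≠ 16; both disjuncts false  FAIL
6. T * Q = 14 * 17 = 238  OK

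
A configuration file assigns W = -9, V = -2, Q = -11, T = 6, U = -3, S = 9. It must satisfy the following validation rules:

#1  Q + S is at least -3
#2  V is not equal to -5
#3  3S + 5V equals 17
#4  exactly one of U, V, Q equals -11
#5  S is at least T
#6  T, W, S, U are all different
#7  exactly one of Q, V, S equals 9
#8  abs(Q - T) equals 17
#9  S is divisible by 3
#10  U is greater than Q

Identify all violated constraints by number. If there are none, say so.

No violations.

#1 Q + S = -11 + 9 = -2; -2 ≥ -3  OK
#2 V = -2, and -2 ≠ -5  OK
#3 3S + 5V = 3(9) + 5(-2) = 17  OK
#4 U=-3, V=-2, Q=-11; 1 of them equals -11  OK
#5 S = 9, T = 6; 9 ≥ 6  OK
#6 values 6, -9, 9, -3 are pairwise distinct  OK
#7 Q=-11, V=-2, S=9; 1 of them equals 9  OK
#8 abs(-11 - 6) = 17  OK
#9 9 / 3 = 3, so 3 divides 9  OK
#10 U = -3, Q = -11; -3 > -11  OK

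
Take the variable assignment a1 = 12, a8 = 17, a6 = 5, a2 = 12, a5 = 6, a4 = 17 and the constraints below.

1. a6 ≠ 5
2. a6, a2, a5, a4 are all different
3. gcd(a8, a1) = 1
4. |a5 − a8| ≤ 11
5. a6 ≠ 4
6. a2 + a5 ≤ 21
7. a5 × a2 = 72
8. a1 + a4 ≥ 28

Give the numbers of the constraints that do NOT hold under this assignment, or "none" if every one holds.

Constraint 1 does not hold.

1. a6 = 5, but 5 is required to differ — violated.
2. values 5, 12, 6, 17 are pairwise distinct — satisfied.
3. gcd(17, 12) = 1 — satisfied.
4. |6 − 17| = 11; 11 ≤ 11 — satisfied.
5. a6 = 5, and 5 ≠ 4 — satisfied.
6. a2 + a5 = 12 + 6 = 18; 18 ≤ 21 — satisfied.
7. a5 × a2 = 6 × 12 = 72 — satisfied.
8. a1 + a4 = 12 + 17 = 29; 29 ≥ 28 — satisfied.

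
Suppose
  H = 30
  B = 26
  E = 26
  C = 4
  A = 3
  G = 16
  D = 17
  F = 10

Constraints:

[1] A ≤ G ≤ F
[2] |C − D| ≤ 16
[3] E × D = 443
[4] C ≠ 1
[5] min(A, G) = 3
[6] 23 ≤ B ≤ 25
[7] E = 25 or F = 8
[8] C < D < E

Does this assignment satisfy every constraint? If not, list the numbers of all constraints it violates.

[1] values 3, 16, 10; G = 16 is not ≤ F = 10  no
[2] |4 − 17| = 13; 13 ≤ 16  yes
[3] E × D = 26 × 17 = 442, not 443  no
[4] C = 4, and 4 ≠ 1  yes
[5] min(3, 16) = 3  yes
[6] B = 26 is outside [23, 25]  no
[7] E = 26 ≠ 25 and F = 10 ≠ 8; both disjuncts false  no
[8] values 4 < 17 < 26  yes

The assignment fails constraints 1, 3, 6, 7.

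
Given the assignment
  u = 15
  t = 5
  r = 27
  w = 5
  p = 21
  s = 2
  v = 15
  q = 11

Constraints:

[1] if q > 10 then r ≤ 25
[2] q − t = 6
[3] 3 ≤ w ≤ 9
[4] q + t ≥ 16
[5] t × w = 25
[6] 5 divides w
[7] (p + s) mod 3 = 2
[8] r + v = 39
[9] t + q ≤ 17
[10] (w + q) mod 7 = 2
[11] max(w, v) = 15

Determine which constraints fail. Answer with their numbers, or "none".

[1] q = 11 > 10, so we need r ≤ 25; but r = 27 > 25 — does not hold.
[2] q − t = 11 − 5 = 6 — holds.
[3] w = 5 lies in [3, 9] — holds.
[4] q + t = 11 + 5 = 16; 16 ≥ 16 — holds.
[5] t × w = 5 × 5 = 25 — holds.
[6] 5 / 5 = 1, so 5 divides 5 — holds.
[7] p + s = 23; 23 mod 3 = 2 — holds.
[8] r + v = 27 + 15 = 42, not 39 — does not hold.
[9] t + q = 5 + 11 = 16; 16 ≤ 17 — holds.
[10] w + q = 16; 16 mod 7 = 2 — holds.
[11] max(5, 15) = 15 — holds.

Constraints 1 and 8 are violated.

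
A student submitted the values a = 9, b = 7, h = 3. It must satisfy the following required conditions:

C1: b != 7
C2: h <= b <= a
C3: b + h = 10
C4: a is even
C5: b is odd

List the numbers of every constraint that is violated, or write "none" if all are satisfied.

C1: b = 7, but 7 is required to differ — violated.
C2: values 3 <= 7 <= 9 — satisfied.
C3: b + h = 7 + 3 = 10 — satisfied.
C4: a = 9 is odd — violated.
C5: b = 7 is odd — satisfied.

Constraints 1 and 4 do not hold.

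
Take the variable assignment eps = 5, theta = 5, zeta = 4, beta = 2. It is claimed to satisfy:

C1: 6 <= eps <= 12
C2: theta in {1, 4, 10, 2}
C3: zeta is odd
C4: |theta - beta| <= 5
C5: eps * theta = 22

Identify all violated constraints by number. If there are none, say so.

C1: eps = 5 is outside [6, 12]  no
C2: theta = 5 is not in {1, 4, 10, 2}  no
C3: zeta = 4 is even  no
C4: |5 - 2| = 3; 3 ≤ 5  yes
C5: eps * theta = 5 * 5 = 25, not 22  no

The assignment fails constraints 1, 2, 3, and 5.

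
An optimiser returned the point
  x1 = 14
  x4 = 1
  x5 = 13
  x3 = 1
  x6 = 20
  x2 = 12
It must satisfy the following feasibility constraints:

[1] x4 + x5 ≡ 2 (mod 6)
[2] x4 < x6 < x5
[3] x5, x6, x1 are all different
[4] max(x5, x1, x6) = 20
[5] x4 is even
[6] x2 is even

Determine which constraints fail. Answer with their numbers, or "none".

The assignment fails constraints 2 and 5.

[1] x4 + x5 = 14; 14 mod 6 = 2  true
[2] values 1, 20, 13; x6 = 20 is not < x5 = 13  false
[3] values 13, 20, 14 are pairwise distinct  true
[4] max(13, 14, 20) = 20  true
[5] x4 = 1 is odd  false
[6] x2 = 12 is even  true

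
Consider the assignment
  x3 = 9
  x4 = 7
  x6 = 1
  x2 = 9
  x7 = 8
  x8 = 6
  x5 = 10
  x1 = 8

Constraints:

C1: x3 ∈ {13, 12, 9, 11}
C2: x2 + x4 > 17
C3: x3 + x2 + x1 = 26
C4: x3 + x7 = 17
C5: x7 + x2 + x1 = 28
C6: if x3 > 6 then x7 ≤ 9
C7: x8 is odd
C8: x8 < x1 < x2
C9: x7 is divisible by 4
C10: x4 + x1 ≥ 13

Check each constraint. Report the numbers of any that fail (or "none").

C1: x3 = 9 is in {13, 12, 9, 11} — OK.
C2: x2 + x4 = 9 + 7 = 16; 16 ≤ 17, bound 17 not met — violated.
C3: x3 + x2 + x1 = 9 + 9 + 8 = 26 — OK.
C4: x3 + x7 = 9 + 8 = 17 — OK.
C5: x7 + x2 + x1 = 8 + 9 + 8 = 25, not 28 — violated.
C6: x3 = 9 > 6, so we need x7 ≤ 9; x7 = 8 ≤ 9 — OK.
C7: x8 = 6 is even — violated.
C8: values 6 < 8 < 9 — OK.
C9: 8 / 4 = 2, so 4 divides 8 — OK.
C10: x4 + x1 = 7 + 8 = 15; 15 ≥ 13 — OK.

Violated: 2, 5, 7.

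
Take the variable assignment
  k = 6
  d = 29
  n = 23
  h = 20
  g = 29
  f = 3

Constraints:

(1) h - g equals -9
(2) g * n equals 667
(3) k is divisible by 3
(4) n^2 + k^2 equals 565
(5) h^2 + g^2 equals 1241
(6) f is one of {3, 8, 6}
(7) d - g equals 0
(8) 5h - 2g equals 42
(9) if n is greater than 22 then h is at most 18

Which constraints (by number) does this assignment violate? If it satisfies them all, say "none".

(1) h - g = 20 - 29 = -9 — holds.
(2) g * n = 29 * 23 = 667 — holds.
(3) 6 / 3 = 2, so 3 divides 6 — holds.
(4) n^2 + k^2 = 23^2 + 6^2 = 529 + 36 = 565 — holds.
(5) h^2 + g^2 = 20^2 + 29^2 = 400 + 841 = 1241 — holds.
(6) f = 3 is in {3, 8, 6} — holds.
(7) d - g = 29 - 29 = 0 — holds.
(8) 5h - 2g = 5(20) - 2(29) = 42 — holds.
(9) n = 23 > 22, so we need h ≤ 18; but h = 20 > 18 — does not hold.

Violated: 9.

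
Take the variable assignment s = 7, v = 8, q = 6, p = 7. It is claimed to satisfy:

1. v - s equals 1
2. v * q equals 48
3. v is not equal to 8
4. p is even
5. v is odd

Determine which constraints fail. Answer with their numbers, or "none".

The assignment fails constraints 3, 4, 5.

1. v - s = 8 - 7 = 1 — holds.
2. v * q = 8 * 6 = 48 — holds.
3. v = 8, but 8 is required to differ — fails.
4. p = 7 is odd — fails.
5. v = 8 is even — fails.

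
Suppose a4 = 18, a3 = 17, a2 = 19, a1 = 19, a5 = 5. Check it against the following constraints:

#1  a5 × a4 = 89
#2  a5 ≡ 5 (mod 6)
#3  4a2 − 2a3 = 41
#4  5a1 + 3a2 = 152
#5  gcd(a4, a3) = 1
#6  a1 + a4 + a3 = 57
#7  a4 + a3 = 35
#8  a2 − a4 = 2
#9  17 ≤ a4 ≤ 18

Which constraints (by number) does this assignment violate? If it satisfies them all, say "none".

#1 a5 × a4 = 5 × 18 = 90, not 89  no
#2 5 mod 6 = 5  yes
#3 4a2 − 2a3 = 4(19) − 2(17) = 42, not 41  no
#4 5a1 + 3a2 = 5(19) + 3(19) = 152  yes
#5 gcd(18, 17) = 1  yes
#6 a1 + a4 + a3 = 19 + 18 + 17 = 54, not 57  no
#7 a4 + a3 = 18 + 17 = 35  yes
#8 a2 − a4 = 19 − 18 = 1, not 2  no
#9 a4 = 18 lies in [17, 18]  yes

Violated: 1, 3, 6, and 8.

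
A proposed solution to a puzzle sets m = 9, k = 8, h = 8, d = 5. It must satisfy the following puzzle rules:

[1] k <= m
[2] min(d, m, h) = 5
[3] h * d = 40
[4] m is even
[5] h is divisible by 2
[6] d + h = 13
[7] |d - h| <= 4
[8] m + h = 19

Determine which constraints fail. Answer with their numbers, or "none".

No — constraints 4 and 8 are not satisfied.

[1] k = 8, m = 9; 8 ≤ 9  holds
[2] min(5, 9, 8) = 5  holds
[3] h * d = 8 * 5 = 40  holds
[4] m = 9 is odd  fails
[5] 8 / 2 = 4, so 2 divides 8  holds
[6] d + h = 5 + 8 = 13  holds
[7] |5 - 8| = 3; 3 ≤ 4  holds
[8] m + h = 9 + 8 = 17, not 19  fails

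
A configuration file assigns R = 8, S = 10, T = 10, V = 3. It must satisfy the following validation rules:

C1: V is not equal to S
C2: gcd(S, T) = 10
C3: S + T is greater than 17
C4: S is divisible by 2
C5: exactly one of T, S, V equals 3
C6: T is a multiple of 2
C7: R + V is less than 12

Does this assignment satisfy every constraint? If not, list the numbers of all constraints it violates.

C1: V = 3, S = 10; distinct  ✓
C2: gcd(10, 10) = 10  ✓
C3: S + T = 10 + 10 = 20; 20 > 17  ✓
C4: 10 / 2 = 5, so 2 divides 10  ✓
C5: T=10, S=10, V=3; 1 of them equals 3  ✓
C6: 10 / 2 = 5, so 2 divides 10  ✓
C7: R + V = 8 + 3 = 11; 11 < 12  ✓

No violations.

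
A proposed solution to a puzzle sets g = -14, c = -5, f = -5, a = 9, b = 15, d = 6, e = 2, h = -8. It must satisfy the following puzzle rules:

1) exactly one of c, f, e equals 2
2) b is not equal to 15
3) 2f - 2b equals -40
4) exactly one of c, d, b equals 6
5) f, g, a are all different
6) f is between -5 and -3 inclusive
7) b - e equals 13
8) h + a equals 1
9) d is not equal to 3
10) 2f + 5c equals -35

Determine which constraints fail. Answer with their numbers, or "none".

1) c=-5, f=-5, e=2; 1 of them equals 2 — holds.
2) b = 15, but 15 is required to differ — does not hold.
3) 2f - 2b = 2(-5) - 2(15) = -40 — holds.
4) c=-5, d=6, b=15; 1 of them equals 6 — holds.
5) values -5, -14, 9 are pairwise distinct — holds.
6) f = -5 lies in [-5, -3] — holds.
7) b - e = 15 - 2 = 13 — holds.
8) h + a = -8 + 9 = 1 — holds.
9) d = 6, and 6 ≠ 3 — holds.
10) 2f + 5c = 2(-5) + 5(-5) = -35 — holds.

No — constraint 2 is not satisfied.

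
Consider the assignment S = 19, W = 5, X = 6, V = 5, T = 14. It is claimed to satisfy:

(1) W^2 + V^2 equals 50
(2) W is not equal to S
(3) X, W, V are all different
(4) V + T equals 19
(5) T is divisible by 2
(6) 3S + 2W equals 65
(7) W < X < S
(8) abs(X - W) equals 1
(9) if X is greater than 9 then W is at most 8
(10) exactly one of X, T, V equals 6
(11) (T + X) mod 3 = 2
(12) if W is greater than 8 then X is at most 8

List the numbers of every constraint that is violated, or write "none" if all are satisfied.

(1) W^2 + V^2 = 5^2 + 5^2 = 25 + 25 = 50 — holds.
(2) W = 5, S = 19; distinct — holds.
(3) W = V = 5, not all different — fails.
(4) V + T = 5 + 14 = 19 — holds.
(5) 14 / 2 = 7, so 2 divides 14 — holds.
(6) 3S + 2W = 3(19) + 2(5) = 67, not 65 — fails.
(7) values 5 < 6 < 19 — holds.
(8) abs(6 - 5) = 1 — holds.
(9) X = 6, not > 9; antecedent false, conditional vacuously true — holds.
(10) X=6, T=14, V=5; 1 of them equals 6 — holds.
(11) T + X = 20; 20 mod 3 = 2 — holds.
(12) W = 5, not > 8; antecedent false, conditional vacuously true — holds.

The assignment fails constraints 3 and 6.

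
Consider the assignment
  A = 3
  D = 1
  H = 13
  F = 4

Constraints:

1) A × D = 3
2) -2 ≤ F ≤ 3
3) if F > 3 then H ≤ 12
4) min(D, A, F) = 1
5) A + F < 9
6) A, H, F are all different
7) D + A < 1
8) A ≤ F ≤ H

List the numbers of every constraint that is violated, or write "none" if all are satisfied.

1) A × D = 3 × 1 = 3  ✓
2) F = 4 is outside [-2, 3]  ✗
3) F = 4 > 3, so we need H ≤ 12; but H = 13 > 12  ✗
4) min(1, 3, 4) = 1  ✓
5) A + F = 3 + 4 = 7; 7 < 9  ✓
6) values 3, 13, 4 are pairwise distinct  ✓
7) D + A = 1 + 3 = 4; 4 ≥ 1, bound 1 not met  ✗
8) values 3 ≤ 4 ≤ 13  ✓

The assignment fails constraints 2, 3, 7.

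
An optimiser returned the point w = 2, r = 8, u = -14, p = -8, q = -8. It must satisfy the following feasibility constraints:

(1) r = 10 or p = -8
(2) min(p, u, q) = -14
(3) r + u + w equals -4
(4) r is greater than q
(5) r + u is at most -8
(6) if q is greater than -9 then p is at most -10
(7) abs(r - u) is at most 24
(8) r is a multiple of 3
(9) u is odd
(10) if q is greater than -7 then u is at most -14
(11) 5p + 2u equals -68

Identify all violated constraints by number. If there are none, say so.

(1) r = 8 ≠ 10, but p = -8 = -8 (second disjunct)  holds
(2) min(-8, -14, -8) = -14  holds
(3) r + u + w = 8 + (-14) + 2 = -4  holds
(4) r = 8, q = -8; 8 > -8  holds
(5) r + u = 8 + (-14) = -6; -6 > -8, bound -8 not met  fails
(6) q = -8 > -9, so we need p ≤ -10; but p = -8 > -10  fails
(7) abs(8 - (-14)) = 22; 22 ≤ 24  holds
(8) 8 = 3*2 + 2, so 3 does not divide 8  fails
(9) u = -14 is even  fails
(10) q = -8, not > -7; antecedent false, conditional vacuously true  holds
(11) 5p + 2u = 5(-8) + 2(-14) = -68  holds

Constraints 5, 6, 8, 9 do not hold.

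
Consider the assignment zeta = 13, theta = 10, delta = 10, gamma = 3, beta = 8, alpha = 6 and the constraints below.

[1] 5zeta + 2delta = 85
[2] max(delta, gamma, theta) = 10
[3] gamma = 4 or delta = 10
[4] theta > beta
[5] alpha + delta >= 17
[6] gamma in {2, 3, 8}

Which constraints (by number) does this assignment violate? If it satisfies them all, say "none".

[1] 5zeta + 2delta = 5(13) + 2(10) = 85  OK
[2] max(10, 3, 10) = 10  OK
[3] gamma = 3 ≠ 4, but delta = 10 = 10 (second disjunct)  OK
[4] theta = 10, beta = 8; 10 > 8  OK
[5] alpha + delta = 6 + 10 = 16; 16 < 17, bound 17 not met  FAIL
[6] gamma = 3 is in {2, 3, 8}  OK

Constraint 5 is violated.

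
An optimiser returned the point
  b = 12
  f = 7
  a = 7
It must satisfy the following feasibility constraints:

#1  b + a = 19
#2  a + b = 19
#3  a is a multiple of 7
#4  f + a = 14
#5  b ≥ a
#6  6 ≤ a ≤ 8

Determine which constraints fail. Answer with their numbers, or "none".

#1 b + a = 12 + 7 = 19 — holds.
#2 a + b = 7 + 12 = 19 — holds.
#3 7 / 7 = 1, so 7 divides 7 — holds.
#4 f + a = 7 + 7 = 14 — holds.
#5 b = 12, a = 7; 12 ≥ 7 — holds.
#6 a = 7 lies in [6, 8] — holds.

No violations.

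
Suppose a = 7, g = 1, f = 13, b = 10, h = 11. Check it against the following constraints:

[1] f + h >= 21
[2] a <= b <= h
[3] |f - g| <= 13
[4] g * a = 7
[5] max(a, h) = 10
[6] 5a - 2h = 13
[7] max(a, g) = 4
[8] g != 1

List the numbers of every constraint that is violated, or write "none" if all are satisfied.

No — constraints 5, 7, 8 are not satisfied.

[1] f + h = 13 + 11 = 24; 24 ≥ 21 — holds.
[2] values 7 <= 10 <= 11 — holds.
[3] |13 - 1| = 12; 12 ≤ 13 — holds.
[4] g * a = 1 * 7 = 7 — holds.
[5] max(7, 11) = 11, not 10 — does not hold.
[6] 5a - 2h = 5(7) - 2(11) = 13 — holds.
[7] max(7, 1) = 7, not 4 — does not hold.
[8] g = 1, but 1 is required to differ — does not hold.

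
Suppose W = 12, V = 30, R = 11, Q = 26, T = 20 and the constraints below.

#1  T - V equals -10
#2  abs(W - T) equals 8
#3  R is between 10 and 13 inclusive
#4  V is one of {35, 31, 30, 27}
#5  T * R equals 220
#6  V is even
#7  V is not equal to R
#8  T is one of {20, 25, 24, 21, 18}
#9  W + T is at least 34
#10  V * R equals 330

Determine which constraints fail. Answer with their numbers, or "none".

#1 T - V = 20 - 30 = -10 — holds.
#2 abs(12 - 20) = 8 — holds.
#3 R = 11 lies in [10, 13] — holds.
#4 V = 30 is in {35, 31, 30, 27} — holds.
#5 T * R = 20 * 11 = 220 — holds.
#6 V = 30 is even — holds.
#7 V = 30, R = 11; distinct — holds.
#8 T = 20 is in {20, 25, 24, 21, 18} — holds.
#9 W + T = 12 + 20 = 32; 32 < 34, bound 34 not met — does not hold.
#10 V * R = 30 * 11 = 330 — holds.

No — constraint 9 is not satisfied.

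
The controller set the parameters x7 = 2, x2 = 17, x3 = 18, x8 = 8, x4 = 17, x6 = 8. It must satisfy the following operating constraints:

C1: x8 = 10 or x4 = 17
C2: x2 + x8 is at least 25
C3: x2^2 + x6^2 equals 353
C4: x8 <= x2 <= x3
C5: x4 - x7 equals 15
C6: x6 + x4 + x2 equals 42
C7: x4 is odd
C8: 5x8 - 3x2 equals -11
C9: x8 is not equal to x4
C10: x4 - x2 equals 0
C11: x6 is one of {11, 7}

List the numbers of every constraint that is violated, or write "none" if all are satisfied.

No — constraint 11 is not satisfied.

C1: x8 = 8 ≠ 10, but x4 = 17 = 17 (second disjunct) — OK.
C2: x2 + x8 = 17 + 8 = 25; 25 ≥ 25 — OK.
C3: x2^2 + x6^2 = 17^2 + 8^2 = 289 + 64 = 353 — OK.
C4: values 8 <= 17 <= 18 — OK.
C5: x4 - x7 = 17 - 2 = 15 — OK.
C6: x6 + x4 + x2 = 8 + 17 + 17 = 42 — OK.
C7: x4 = 17 is odd — OK.
C8: 5x8 - 3x2 = 5(8) - 3(17) = -11 — OK.
C9: x8 = 8, x4 = 17; distinct — OK.
C10: x4 - x2 = 17 - 17 = 0 — OK.
C11: x6 = 8 is not in {11, 7} — violated.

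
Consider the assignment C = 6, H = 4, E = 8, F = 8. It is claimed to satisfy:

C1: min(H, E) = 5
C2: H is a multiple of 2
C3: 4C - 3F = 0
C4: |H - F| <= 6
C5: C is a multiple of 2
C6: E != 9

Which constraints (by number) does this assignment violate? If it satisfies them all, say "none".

The assignment fails constraint 1.

C1: min(4, 8) = 4, not 5  ✘
C2: 4 / 2 = 2, so 2 divides 4  ✔
C3: 4C - 3F = 4(6) - 3(8) = 0  ✔
C4: |4 - 8| = 4; 4 ≤ 6  ✔
C5: 6 / 2 = 3, so 2 divides 6  ✔
C6: E = 8, and 8 ≠ 9  ✔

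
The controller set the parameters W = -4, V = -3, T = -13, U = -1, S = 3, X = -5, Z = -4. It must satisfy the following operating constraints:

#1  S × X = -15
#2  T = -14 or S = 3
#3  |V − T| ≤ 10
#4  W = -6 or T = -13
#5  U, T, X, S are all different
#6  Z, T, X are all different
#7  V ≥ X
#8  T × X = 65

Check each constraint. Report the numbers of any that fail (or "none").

#1 S × X = 3 × (-5) = -15 — satisfied.
#2 T = -13 ≠ -14, but S = 3 = 3 (second disjunct) — satisfied.
#3 |-3 − (-13)| = 10; 10 ≤ 10 — satisfied.
#4 W = -4 ≠ -6, but T = -13 = -13 (second disjunct) — satisfied.
#5 values -1, -13, -5, 3 are pairwise distinct — satisfied.
#6 values -4, -13, -5 are pairwise distinct — satisfied.
#7 V = -3, X = -5; -3 ≥ -5 — satisfied.
#8 T × X = -13 × (-5) = 65 — satisfied.

None — every constraint holds.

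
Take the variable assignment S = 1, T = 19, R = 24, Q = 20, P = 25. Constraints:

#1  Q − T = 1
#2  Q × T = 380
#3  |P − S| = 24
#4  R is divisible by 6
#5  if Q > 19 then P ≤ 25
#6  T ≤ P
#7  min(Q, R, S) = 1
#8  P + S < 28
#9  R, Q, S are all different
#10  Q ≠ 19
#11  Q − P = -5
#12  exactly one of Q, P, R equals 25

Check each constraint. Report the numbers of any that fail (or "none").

All constraints are satisfied.

#1 Q − T = 20 − 19 = 1 — holds.
#2 Q × T = 20 × 19 = 380 — holds.
#3 |25 − 1| = 24 — holds.
#4 24 / 6 = 4, so 6 divides 24 — holds.
#5 Q = 20 > 19, so we need P ≤ 25; P = 25 ≤ 25 — holds.
#6 T = 19, P = 25; 19 ≤ 25 — holds.
#7 min(20, 24, 1) = 1 — holds.
#8 P + S = 25 + 1 = 26; 26 < 28 — holds.
#9 values 24, 20, 1 are pairwise distinct — holds.
#10 Q = 20, and 20 ≠ 19 — holds.
#11 Q − P = 20 − 25 = -5 — holds.
#12 Q=20, P=25, R=24; 1 of them equals 25 — holds.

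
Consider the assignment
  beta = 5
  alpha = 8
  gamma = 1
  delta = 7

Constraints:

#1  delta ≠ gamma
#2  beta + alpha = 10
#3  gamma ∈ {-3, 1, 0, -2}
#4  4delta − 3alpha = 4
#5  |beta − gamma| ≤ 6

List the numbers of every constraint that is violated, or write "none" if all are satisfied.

Constraint 2 does not hold.

#1 delta = 7, gamma = 1; distinct — holds.
#2 beta + alpha = 5 + 8 = 13, not 10 — does not hold.
#3 gamma = 1 is in {-3, 1, 0, -2} — holds.
#4 4delta − 3alpha = 4(7) − 3(8) = 4 — holds.
#5 |5 − 1| = 4; 4 ≤ 6 — holds.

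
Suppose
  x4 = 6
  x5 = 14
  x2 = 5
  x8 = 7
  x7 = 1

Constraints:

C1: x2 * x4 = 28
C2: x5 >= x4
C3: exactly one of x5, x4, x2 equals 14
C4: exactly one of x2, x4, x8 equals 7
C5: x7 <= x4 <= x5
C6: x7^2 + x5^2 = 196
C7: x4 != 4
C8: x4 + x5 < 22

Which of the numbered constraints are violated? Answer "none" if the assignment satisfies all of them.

C1: x2 * x4 = 5 * 6 = 30, not 28 — violated.
C2: x5 = 14, x4 = 6; 14 ≥ 6 — satisfied.
C3: x5=14, x4=6, x2=5; 1 of them equals 14 — satisfied.
C4: x2=5, x4=6, x8=7; 1 of them equals 7 — satisfied.
C5: values 1 <= 6 <= 14 — satisfied.
C6: x7^2 + x5^2 = 1^2 + 14^2 = 1 + 196 = 197, not 196 — violated.
C7: x4 = 6, and 6 ≠ 4 — satisfied.
C8: x4 + x5 = 6 + 14 = 20; 20 < 22 — satisfied.

The assignment fails constraints 1, 6.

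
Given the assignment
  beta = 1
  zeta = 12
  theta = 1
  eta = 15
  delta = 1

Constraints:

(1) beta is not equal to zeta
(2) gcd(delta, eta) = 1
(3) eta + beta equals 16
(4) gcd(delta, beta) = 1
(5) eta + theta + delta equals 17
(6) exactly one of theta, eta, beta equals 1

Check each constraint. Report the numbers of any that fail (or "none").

(1) beta = 1, zeta = 12; distinct  holds
(2) gcd(1, 15) = 1  holds
(3) eta + beta = 15 + 1 = 16  holds
(4) gcd(1, 1) = 1  holds
(5) eta + theta + delta = 15 + 1 + 1 = 17  holds
(6) theta=1, eta=15, beta=1; 2 of them equal 1, not exactly one  fails

Violated: 6.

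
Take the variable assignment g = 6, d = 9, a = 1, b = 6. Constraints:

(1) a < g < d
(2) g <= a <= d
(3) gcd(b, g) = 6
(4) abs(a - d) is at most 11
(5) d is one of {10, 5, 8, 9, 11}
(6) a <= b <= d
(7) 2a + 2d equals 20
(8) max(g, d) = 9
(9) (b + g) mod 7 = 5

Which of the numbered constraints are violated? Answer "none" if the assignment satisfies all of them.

(1) values 1 < 6 < 9  true
(2) values 6, 1, 9; g = 6 is not <= a = 1  false
(3) gcd(6, 6) = 6  true
(4) abs(1 - 9) = 8; 8 ≤ 11  true
(5) d = 9 is in {10, 5, 8, 9, 11}  true
(6) values 1 <= 6 <= 9  true
(7) 2a + 2d = 2(1) + 2(9) = 20  true
(8) max(6, 9) = 9  true
(9) b + g = 12; 12 mod 7 = 5  true

Violated: 2.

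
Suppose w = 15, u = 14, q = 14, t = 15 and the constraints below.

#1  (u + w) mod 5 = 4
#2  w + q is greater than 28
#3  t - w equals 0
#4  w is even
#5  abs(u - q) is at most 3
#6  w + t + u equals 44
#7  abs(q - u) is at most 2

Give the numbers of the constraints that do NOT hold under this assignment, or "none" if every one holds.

Constraint 4 is violated.

#1 u + w = 29; 29 mod 5 = 4 — OK.
#2 w + q = 15 + 14 = 29; 29 > 28 — OK.
#3 t - w = 15 - 15 = 0 — OK.
#4 w = 15 is odd — violated.
#5 abs(14 - 14) = 0; 0 ≤ 3 — OK.
#6 w + t + u = 15 + 15 + 14 = 44 — OK.
#7 abs(14 - 14) = 0; 0 ≤ 2 — OK.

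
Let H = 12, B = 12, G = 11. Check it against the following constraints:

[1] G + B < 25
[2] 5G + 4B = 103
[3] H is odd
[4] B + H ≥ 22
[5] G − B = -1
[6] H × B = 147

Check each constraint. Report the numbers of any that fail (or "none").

The assignment fails constraints 3 and 6.

[1] G + B = 11 + 12 = 23; 23 < 25 — holds.
[2] 5G + 4B = 5(11) + 4(12) = 103 — holds.
[3] H = 12 is even — does not hold.
[4] B + H = 12 + 12 = 24; 24 ≥ 22 — holds.
[5] G − B = 11 − 12 = -1 — holds.
[6] H × B = 12 × 12 = 144, not 147 — does not hold.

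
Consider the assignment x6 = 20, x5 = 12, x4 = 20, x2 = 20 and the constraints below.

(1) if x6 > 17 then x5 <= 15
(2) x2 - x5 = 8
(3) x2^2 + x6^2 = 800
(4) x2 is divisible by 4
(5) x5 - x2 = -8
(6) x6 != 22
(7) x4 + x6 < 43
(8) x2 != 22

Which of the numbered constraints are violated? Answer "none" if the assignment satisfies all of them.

(1) x6 = 20 > 17, so we need x5 ≤ 15; x5 = 12 ≤ 15 — holds.
(2) x2 - x5 = 20 - 12 = 8 — holds.
(3) x2^2 + x6^2 = 20^2 + 20^2 = 400 + 400 = 800 — holds.
(4) 20 / 4 = 5, so 4 divides 20 — holds.
(5) x5 - x2 = 12 - 20 = -8 — holds.
(6) x6 = 20, and 20 ≠ 22 — holds.
(7) x4 + x6 = 20 + 20 = 40; 40 < 43 — holds.
(8) x2 = 20, and 20 ≠ 22 — holds.

Yes — all constraints hold.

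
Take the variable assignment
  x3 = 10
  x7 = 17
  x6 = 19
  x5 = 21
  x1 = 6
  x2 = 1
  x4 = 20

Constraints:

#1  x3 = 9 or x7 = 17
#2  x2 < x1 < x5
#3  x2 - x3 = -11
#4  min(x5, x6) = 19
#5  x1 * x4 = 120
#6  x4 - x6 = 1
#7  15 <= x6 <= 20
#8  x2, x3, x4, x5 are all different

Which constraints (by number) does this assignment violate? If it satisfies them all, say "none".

#1 x3 = 10 ≠ 9, but x7 = 17 = 17 (second disjunct)  yes
#2 values 1 < 6 < 21  yes
#3 x2 - x3 = 1 - 10 = -9, not -11  no
#4 min(21, 19) = 19  yes
#5 x1 * x4 = 6 * 20 = 120  yes
#6 x4 - x6 = 20 - 19 = 1  yes
#7 x6 = 19 lies in [15, 20]  yes
#8 values 1, 10, 20, 21 are pairwise distinct  yes

The assignment fails constraint 3.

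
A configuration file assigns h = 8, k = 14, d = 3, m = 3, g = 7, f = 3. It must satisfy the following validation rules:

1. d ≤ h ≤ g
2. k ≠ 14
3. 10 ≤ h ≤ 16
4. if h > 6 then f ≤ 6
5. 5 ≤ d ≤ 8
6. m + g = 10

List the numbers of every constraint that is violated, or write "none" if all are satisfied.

1. values 3, 8, 7; h = 8 is not ≤ g = 7 — violated.
2. k = 14, but 14 is required to differ — violated.
3. h = 8 is outside [10, 16] — violated.
4. h = 8 > 6, so we need f ≤ 6; f = 3 ≤ 6 — OK.
5. d = 3 is outside [5, 8] — violated.
6. m + g = 3 + 7 = 10 — OK.

Violated: 1, 2, 3, 5.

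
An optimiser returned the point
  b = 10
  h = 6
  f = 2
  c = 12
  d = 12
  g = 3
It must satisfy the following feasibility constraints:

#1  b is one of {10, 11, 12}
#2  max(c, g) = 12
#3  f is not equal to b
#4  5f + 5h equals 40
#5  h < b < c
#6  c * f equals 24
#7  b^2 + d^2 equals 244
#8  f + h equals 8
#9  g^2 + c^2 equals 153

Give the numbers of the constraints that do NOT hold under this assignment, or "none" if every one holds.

#1 b = 10 is in {10, 11, 12}  holds
#2 max(12, 3) = 12  holds
#3 f = 2, b = 10; distinct  holds
#4 5f + 5h = 5(2) + 5(6) = 40  holds
#5 values 6 < 10 < 12  holds
#6 c * f = 12 * 2 = 24  holds
#7 b^2 + d^2 = 10^2 + 12^2 = 100 + 144 = 244  holds
#8 f + h = 2 + 6 = 8  holds
#9 g^2 + c^2 = 3^2 + 12^2 = 9 + 144 = 153  holds

No violations.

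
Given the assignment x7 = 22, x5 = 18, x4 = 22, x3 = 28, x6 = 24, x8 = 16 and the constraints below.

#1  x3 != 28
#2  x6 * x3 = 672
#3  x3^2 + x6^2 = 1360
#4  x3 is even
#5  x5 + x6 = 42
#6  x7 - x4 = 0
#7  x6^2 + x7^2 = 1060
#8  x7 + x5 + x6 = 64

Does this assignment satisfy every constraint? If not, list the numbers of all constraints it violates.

No — constraint 1 is not satisfied.

#1 x3 = 28, but 28 is required to differ — fails.
#2 x6 * x3 = 24 * 28 = 672 — holds.
#3 x3^2 + x6^2 = 28^2 + 24^2 = 784 + 576 = 1360 — holds.
#4 x3 = 28 is even — holds.
#5 x5 + x6 = 18 + 24 = 42 — holds.
#6 x7 - x4 = 22 - 22 = 0 — holds.
#7 x6^2 + x7^2 = 24^2 + 22^2 = 576 + 484 = 1060 — holds.
#8 x7 + x5 + x6 = 22 + 18 + 24 = 64 — holds.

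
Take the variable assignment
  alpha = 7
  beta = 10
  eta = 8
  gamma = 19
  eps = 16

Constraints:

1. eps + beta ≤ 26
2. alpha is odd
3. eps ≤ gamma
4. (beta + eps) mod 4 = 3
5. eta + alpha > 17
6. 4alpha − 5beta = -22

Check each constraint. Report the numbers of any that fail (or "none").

1. eps + beta = 16 + 10 = 26; 26 ≤ 26  ✓
2. alpha = 7 is odd  ✓
3. eps = 16, gamma = 19; 16 ≤ 19  ✓
4. beta + eps = 26; 26 mod 4 = 2, not 3  ✗
5. eta + alpha = 8 + 7 = 15; 15 ≤ 17, bound 17 not met  ✗
6. 4alpha − 5beta = 4(7) − 5(10) = -22  ✓

No — constraints 4 and 5 are not satisfied.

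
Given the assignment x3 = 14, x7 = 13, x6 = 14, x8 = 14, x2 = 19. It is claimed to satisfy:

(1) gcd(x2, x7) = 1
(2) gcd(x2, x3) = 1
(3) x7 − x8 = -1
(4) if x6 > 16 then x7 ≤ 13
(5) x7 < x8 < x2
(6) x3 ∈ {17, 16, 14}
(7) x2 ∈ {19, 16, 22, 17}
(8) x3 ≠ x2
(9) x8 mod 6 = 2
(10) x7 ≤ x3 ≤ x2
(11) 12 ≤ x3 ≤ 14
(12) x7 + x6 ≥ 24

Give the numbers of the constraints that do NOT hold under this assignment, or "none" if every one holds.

(1) gcd(19, 13) = 1  true
(2) gcd(19, 14) = 1  true
(3) x7 − x8 = 13 − 14 = -1  true
(4) x6 = 14, not > 16; antecedent false, conditional vacuously true  true
(5) values 13 < 14 < 19  true
(6) x3 = 14 is in {17, 16, 14}  true
(7) x2 = 19 is in {19, 16, 22, 17}  true
(8) x3 = 14, x2 = 19; distinct  true
(9) 14 mod 6 = 2  true
(10) values 13 ≤ 14 ≤ 19  true
(11) x3 = 14 lies in [12, 14]  true
(12) x7 + x6 = 13 + 14 = 27; 27 ≥ 24  true

Yes — all constraints hold.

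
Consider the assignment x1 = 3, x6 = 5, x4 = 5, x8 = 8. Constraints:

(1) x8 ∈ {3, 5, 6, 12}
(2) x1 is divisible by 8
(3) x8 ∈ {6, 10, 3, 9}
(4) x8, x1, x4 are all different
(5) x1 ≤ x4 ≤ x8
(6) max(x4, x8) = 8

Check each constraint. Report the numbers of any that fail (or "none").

(1) x8 = 8 is not in {3, 5, 6, 12}  ✘
(2) 3 = 8×0 + 3, so 8 does not divide 3  ✘
(3) x8 = 8 is not in {6, 10, 3, 9}  ✘
(4) values 8, 3, 5 are pairwise distinct  ✔
(5) values 3 ≤ 5 ≤ 8  ✔
(6) max(5, 8) = 8  ✔

Violated: 1, 2, and 3.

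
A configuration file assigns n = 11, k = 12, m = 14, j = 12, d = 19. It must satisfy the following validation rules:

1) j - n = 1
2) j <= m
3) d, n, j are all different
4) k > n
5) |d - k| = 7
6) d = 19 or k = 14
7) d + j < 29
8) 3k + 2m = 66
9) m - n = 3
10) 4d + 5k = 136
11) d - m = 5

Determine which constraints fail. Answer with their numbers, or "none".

Constraints 7, 8 are violated.

1) j - n = 12 - 11 = 1 — satisfied.
2) j = 12, m = 14; 12 ≤ 14 — satisfied.
3) values 19, 11, 12 are pairwise distinct — satisfied.
4) k = 12, n = 11; 12 > 11 — satisfied.
5) |19 - 12| = 7 — satisfied.
6) d = 19 = 19 (first disjunct) — satisfied.
7) d + j = 19 + 12 = 31; 31 ≥ 29, bound 29 not met — violated.
8) 3k + 2m = 3(12) + 2(14) = 64, not 66 — violated.
9) m - n = 14 - 11 = 3 — satisfied.
10) 4d + 5k = 4(19) + 5(12) = 136 — satisfied.
11) d - m = 19 - 14 = 5 — satisfied.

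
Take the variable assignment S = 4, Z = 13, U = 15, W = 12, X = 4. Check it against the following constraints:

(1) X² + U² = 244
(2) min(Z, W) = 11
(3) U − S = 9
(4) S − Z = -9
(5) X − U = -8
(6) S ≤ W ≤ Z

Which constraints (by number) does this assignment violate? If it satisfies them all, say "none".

Constraints 1, 2, 3, and 5 do not hold.

(1) X² + U² = 4² + 15² = 16 + 225 = 241, not 244 — violated.
(2) min(13, 12) = 12, not 11 — violated.
(3) U − S = 15 − 4 = 11, not 9 — violated.
(4) S − Z = 4 − 13 = -9 — OK.
(5) X − U = 4 − 15 = -11, not -8 — violated.
(6) values 4 ≤ 12 ≤ 13 — OK.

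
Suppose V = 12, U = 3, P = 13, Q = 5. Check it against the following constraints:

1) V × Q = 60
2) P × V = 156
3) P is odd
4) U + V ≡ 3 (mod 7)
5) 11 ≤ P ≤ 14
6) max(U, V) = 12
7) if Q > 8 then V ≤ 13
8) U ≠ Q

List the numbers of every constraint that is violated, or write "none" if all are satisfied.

1) V × Q = 12 × 5 = 60  ✔
2) P × V = 13 × 12 = 156  ✔
3) P = 13 is odd  ✔
4) U + V = 15; 15 mod 7 = 1, not 3  ✘
5) P = 13 lies in [11, 14]  ✔
6) max(3, 12) = 12  ✔
7) Q = 5, not > 8; antecedent false, conditional vacuously true  ✔
8) U = 3, Q = 5; distinct  ✔

Constraint 4 is violated.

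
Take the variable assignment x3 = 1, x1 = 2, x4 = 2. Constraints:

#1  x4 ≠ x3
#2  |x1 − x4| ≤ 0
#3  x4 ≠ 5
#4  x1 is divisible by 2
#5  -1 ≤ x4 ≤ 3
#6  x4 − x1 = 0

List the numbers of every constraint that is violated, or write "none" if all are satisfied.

#1 x4 = 2, x3 = 1; distinct  ✓
#2 |2 − 2| = 0; 0 ≤ 0  ✓
#3 x4 = 2, and 2 ≠ 5  ✓
#4 2 / 2 = 1, so 2 divides 2  ✓
#5 x4 = 2 lies in [-1, 3]  ✓
#6 x4 − x1 = 2 − 2 = 0  ✓

All constraints are satisfied.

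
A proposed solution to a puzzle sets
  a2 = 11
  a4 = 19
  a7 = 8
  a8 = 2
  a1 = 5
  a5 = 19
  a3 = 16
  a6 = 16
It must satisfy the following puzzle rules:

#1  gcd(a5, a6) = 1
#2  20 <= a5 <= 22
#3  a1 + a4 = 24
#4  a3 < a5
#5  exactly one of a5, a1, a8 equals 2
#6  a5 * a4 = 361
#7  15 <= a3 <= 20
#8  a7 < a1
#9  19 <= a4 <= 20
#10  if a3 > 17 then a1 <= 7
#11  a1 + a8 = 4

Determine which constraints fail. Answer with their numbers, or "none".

#1 gcd(19, 16) = 1 — OK.
#2 a5 = 19 is outside [20, 22] — violated.
#3 a1 + a4 = 5 + 19 = 24 — OK.
#4 a3 = 16, a5 = 19; 16 < 19 — OK.
#5 a5=19, a1=5, a8=2; 1 of them equals 2 — OK.
#6 a5 * a4 = 19 * 19 = 361 — OK.
#7 a3 = 16 lies in [15, 20] — OK.
#8 a7 = 8, a1 = 5; 8 ≥ 5 (want <) — violated.
#9 a4 = 19 lies in [19, 20] — OK.
#10 a3 = 16, not > 17; antecedent false, conditional vacuously true — OK.
#11 a1 + a8 = 5 + 2 = 7, not 4 — violated.

No — constraints 2, 8, 11 are not satisfied.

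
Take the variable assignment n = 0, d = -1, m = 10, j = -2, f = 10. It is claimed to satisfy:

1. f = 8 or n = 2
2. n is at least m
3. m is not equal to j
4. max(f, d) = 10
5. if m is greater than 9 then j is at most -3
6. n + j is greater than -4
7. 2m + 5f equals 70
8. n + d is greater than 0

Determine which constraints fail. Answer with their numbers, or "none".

1. f = 10 ≠ 8 and n = 0 ≠ 2; both disjuncts false  false
2. n = 0, m = 10; 0 < 10 (want ≥)  false
3. m = 10, j = -2; distinct  true
4. max(10, -1) = 10  true
5. m = 10 > 9, so we need j ≤ -3; but j = -2 > -3  false
6. n + j = 0 + (-2) = -2; -2 > -4  true
7. 2m + 5f = 2(10) + 5(10) = 70  true
8. n + d = 0 + (-1) = -1; -1 ≤ 0, bound 0 not met  false

The assignment fails constraints 1, 2, 5, and 8.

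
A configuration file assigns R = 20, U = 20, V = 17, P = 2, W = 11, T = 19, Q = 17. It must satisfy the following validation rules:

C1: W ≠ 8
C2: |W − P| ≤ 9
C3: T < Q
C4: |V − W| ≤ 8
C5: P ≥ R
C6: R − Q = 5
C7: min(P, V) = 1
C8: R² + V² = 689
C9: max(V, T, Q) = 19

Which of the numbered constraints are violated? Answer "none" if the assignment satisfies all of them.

C1: W = 11, and 11 ≠ 8 — holds.
C2: |11 − 2| = 9; 9 ≤ 9 — holds.
C3: T = 19, Q = 17; 19 ≥ 17 (want <) — does not hold.
C4: |17 − 11| = 6; 6 ≤ 8 — holds.
C5: P = 2, R = 20; 2 < 20 (want ≥) — does not hold.
C6: R − Q = 20 − 17 = 3, not 5 — does not hold.
C7: min(2, 17) = 2, not 1 — does not hold.
C8: R² + V² = 20² + 17² = 400 + 289 = 689 — holds.
C9: max(17, 19, 17) = 19 — holds.

Violated: 3, 5, 6, and 7.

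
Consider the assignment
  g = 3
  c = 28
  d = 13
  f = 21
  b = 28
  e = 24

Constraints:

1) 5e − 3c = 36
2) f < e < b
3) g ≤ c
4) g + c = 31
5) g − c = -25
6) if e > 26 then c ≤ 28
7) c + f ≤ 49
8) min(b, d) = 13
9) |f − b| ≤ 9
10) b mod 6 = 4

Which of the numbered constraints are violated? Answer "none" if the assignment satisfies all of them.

The assignment satisfies every constraint.

1) 5e − 3c = 5(24) − 3(28) = 36  ✔
2) values 21 < 24 < 28  ✔
3) g = 3, c = 28; 3 ≤ 28  ✔
4) g + c = 3 + 28 = 31  ✔
5) g − c = 3 − 28 = -25  ✔
6) e = 24, not > 26; antecedent false, conditional vacuously true  ✔
7) c + f = 28 + 21 = 49; 49 ≤ 49  ✔
8) min(28, 13) = 13  ✔
9) |21 − 28| = 7; 7 ≤ 9  ✔
10) 28 mod 6 = 4  ✔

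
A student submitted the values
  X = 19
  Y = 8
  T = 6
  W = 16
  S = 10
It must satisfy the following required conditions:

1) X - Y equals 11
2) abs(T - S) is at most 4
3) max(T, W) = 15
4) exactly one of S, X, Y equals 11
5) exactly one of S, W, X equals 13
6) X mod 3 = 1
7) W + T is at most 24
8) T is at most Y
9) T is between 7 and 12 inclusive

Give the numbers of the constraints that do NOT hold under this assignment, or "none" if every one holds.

Constraints 3, 4, 5, and 9 do not hold.

1) X - Y = 19 - 8 = 11 — holds.
2) abs(6 - 10) = 4; 4 ≤ 4 — holds.
3) max(6, 16) = 16, not 15 — fails.
4) S=10, X=19, Y=8; 0 of them equal 11, not exactly one — fails.
5) S=10, W=16, X=19; 0 of them equal 13, not exactly one — fails.
6) 19 mod 3 = 1 — holds.
7) W + T = 16 + 6 = 22; 22 ≤ 24 — holds.
8) T = 6, Y = 8; 6 ≤ 8 — holds.
9) T = 6 is outside [7, 12] — fails.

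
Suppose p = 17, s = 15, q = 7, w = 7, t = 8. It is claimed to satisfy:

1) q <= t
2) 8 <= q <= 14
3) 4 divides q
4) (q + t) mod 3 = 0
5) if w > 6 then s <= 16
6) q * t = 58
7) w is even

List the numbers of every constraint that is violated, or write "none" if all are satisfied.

No — constraints 2, 3, 6, and 7 are not satisfied.

1) q = 7, t = 8; 7 ≤ 8 — satisfied.
2) q = 7 is outside [8, 14] — violated.
3) 7 = 4*1 + 3, so 4 does not divide 7 — violated.
4) q + t = 15; 15 mod 3 = 0 — satisfied.
5) w = 7 > 6, so we need s ≤ 16; s = 15 ≤ 16 — satisfied.
6) q * t = 7 * 8 = 56, not 58 — violated.
7) w = 7 is odd — violated.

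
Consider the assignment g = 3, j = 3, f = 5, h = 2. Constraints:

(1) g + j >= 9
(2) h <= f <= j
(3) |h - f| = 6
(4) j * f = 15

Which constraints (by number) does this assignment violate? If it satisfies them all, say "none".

(1) g + j = 3 + 3 = 6; 6 < 9, bound 9 not met  FAIL
(2) values 2, 5, 3; f = 5 is not <= j = 3  FAIL
(3) |2 - 5| = 3, not 6  FAIL
(4) j * f = 3 * 5 = 15  OK

The assignment fails constraints 1, 2, 3.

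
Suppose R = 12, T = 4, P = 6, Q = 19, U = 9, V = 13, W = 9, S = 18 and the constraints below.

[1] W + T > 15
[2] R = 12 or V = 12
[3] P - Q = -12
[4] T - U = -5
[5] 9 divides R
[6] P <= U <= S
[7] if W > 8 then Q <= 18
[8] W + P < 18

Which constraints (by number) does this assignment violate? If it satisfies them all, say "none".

[1] W + T = 9 + 4 = 13; 13 ≤ 15, bound 15 not met — violated.
[2] R = 12 = 12 (first disjunct) — OK.
[3] P - Q = 6 - 19 = -13, not -12 — violated.
[4] T - U = 4 - 9 = -5 — OK.
[5] 12 = 9*1 + 3, so 9 does not divide 12 — violated.
[6] values 6 <= 9 <= 18 — OK.
[7] W = 9 > 8, so we need Q ≤ 18; but Q = 19 > 18 — violated.
[8] W + P = 9 + 6 = 15; 15 < 18 — OK.

Constraints 1, 3, 5, and 7 do not hold.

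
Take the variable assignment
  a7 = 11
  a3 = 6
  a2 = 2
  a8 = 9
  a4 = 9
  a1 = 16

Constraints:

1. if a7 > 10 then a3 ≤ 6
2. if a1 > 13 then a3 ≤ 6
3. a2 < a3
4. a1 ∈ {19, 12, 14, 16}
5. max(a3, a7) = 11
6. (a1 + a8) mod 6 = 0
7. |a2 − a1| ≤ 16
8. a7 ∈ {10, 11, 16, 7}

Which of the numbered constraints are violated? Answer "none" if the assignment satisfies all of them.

Constraint 6 is violated.

1. a7 = 11 > 10, so we need a3 ≤ 6; a3 = 6 ≤ 6  holds
2. a1 = 16 > 13, so we need a3 ≤ 6; a3 = 6 ≤ 6  holds
3. a2 = 2, a3 = 6; 2 < 6  holds
4. a1 = 16 is in {19, 12, 14, 16}  holds
5. max(6, 11) = 11  holds
6. a1 + a8 = 25; 25 mod 6 = 1, not 0  fails
7. |2 − 16| = 14; 14 ≤ 16  holds
8. a7 = 11 is in {10, 11, 16, 7}  holds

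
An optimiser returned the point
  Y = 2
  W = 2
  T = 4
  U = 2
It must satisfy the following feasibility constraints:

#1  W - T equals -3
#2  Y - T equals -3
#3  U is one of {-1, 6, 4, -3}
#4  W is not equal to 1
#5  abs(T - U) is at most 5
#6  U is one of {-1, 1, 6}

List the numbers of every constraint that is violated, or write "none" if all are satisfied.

Violated: 1, 2, 3, 6.

#1 W - T = 2 - 4 = -2, not -3 — violated.
#2 Y - T = 2 - 4 = -2, not -3 — violated.
#3 U = 2 is not in {-1, 6, 4, -3} — violated.
#4 W = 2, and 2 ≠ 1 — satisfied.
#5 abs(4 - 2) = 2; 2 ≤ 5 — satisfied.
#6 U = 2 is not in {-1, 1, 6} — violated.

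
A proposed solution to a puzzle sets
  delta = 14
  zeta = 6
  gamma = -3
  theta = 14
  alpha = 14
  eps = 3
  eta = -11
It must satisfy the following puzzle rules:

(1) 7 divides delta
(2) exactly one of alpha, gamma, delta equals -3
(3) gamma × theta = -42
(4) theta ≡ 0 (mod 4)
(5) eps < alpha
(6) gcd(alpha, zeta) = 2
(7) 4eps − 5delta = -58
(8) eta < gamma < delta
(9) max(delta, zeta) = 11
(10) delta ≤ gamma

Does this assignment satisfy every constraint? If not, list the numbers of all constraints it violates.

(1) 14 / 7 = 2, so 7 divides 14 — holds.
(2) alpha=14, gamma=-3, delta=14; 1 of them equals -3 — holds.
(3) gamma × theta = -3 × 14 = -42 — holds.
(4) 14 mod 4 = 2, not 0 — fails.
(5) eps = 3, alpha = 14; 3 < 14 — holds.
(6) gcd(14, 6) = 2 — holds.
(7) 4eps − 5delta = 4(3) − 5(14) = -58 — holds.
(8) values -11 < -3 < 14 — holds.
(9) max(14, 6) = 14, not 11 — fails.
(10) delta = 14, gamma = -3; 14 > -3 (want ≤) — fails.

Constraints 4, 9, 10 do not hold.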